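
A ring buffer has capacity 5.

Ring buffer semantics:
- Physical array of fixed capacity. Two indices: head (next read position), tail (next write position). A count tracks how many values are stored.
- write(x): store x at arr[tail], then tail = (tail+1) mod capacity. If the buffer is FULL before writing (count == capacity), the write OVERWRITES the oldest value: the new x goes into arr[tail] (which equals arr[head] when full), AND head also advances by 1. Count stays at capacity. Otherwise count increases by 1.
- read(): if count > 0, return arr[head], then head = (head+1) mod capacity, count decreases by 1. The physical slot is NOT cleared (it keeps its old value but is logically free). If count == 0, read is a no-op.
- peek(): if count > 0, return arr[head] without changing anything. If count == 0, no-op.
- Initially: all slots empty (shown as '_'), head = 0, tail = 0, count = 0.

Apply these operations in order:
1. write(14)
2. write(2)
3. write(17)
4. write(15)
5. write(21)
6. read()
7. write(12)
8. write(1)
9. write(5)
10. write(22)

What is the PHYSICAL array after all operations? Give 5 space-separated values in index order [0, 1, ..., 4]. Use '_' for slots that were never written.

Answer: 12 1 5 22 21

Derivation:
After op 1 (write(14)): arr=[14 _ _ _ _] head=0 tail=1 count=1
After op 2 (write(2)): arr=[14 2 _ _ _] head=0 tail=2 count=2
After op 3 (write(17)): arr=[14 2 17 _ _] head=0 tail=3 count=3
After op 4 (write(15)): arr=[14 2 17 15 _] head=0 tail=4 count=4
After op 5 (write(21)): arr=[14 2 17 15 21] head=0 tail=0 count=5
After op 6 (read()): arr=[14 2 17 15 21] head=1 tail=0 count=4
After op 7 (write(12)): arr=[12 2 17 15 21] head=1 tail=1 count=5
After op 8 (write(1)): arr=[12 1 17 15 21] head=2 tail=2 count=5
After op 9 (write(5)): arr=[12 1 5 15 21] head=3 tail=3 count=5
After op 10 (write(22)): arr=[12 1 5 22 21] head=4 tail=4 count=5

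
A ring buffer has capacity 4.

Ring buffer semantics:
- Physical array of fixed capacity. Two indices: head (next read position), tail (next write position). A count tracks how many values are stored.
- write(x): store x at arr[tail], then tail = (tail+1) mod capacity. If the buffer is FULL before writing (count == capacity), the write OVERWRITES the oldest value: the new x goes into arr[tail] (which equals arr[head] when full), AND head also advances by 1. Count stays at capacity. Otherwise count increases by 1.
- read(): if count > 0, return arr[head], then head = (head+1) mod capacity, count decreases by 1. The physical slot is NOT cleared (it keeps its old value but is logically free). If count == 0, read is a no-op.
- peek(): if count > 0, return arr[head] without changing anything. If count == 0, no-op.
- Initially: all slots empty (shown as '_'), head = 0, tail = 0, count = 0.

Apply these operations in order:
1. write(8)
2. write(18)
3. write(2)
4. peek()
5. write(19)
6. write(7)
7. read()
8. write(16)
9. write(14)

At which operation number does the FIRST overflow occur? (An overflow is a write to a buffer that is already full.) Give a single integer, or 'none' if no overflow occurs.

After op 1 (write(8)): arr=[8 _ _ _] head=0 tail=1 count=1
After op 2 (write(18)): arr=[8 18 _ _] head=0 tail=2 count=2
After op 3 (write(2)): arr=[8 18 2 _] head=0 tail=3 count=3
After op 4 (peek()): arr=[8 18 2 _] head=0 tail=3 count=3
After op 5 (write(19)): arr=[8 18 2 19] head=0 tail=0 count=4
After op 6 (write(7)): arr=[7 18 2 19] head=1 tail=1 count=4
After op 7 (read()): arr=[7 18 2 19] head=2 tail=1 count=3
After op 8 (write(16)): arr=[7 16 2 19] head=2 tail=2 count=4
After op 9 (write(14)): arr=[7 16 14 19] head=3 tail=3 count=4

Answer: 6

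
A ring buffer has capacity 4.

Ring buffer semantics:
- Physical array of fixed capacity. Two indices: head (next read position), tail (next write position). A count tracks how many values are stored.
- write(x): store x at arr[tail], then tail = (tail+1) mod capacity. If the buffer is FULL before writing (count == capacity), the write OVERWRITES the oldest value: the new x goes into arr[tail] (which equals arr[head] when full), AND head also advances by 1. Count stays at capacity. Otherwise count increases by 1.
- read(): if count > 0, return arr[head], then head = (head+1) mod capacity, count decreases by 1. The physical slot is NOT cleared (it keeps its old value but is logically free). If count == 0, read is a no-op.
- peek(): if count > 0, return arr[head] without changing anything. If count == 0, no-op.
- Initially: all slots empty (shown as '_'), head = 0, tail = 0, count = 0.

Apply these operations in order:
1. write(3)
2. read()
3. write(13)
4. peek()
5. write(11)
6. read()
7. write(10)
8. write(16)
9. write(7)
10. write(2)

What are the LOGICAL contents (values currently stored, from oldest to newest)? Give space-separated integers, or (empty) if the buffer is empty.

After op 1 (write(3)): arr=[3 _ _ _] head=0 tail=1 count=1
After op 2 (read()): arr=[3 _ _ _] head=1 tail=1 count=0
After op 3 (write(13)): arr=[3 13 _ _] head=1 tail=2 count=1
After op 4 (peek()): arr=[3 13 _ _] head=1 tail=2 count=1
After op 5 (write(11)): arr=[3 13 11 _] head=1 tail=3 count=2
After op 6 (read()): arr=[3 13 11 _] head=2 tail=3 count=1
After op 7 (write(10)): arr=[3 13 11 10] head=2 tail=0 count=2
After op 8 (write(16)): arr=[16 13 11 10] head=2 tail=1 count=3
After op 9 (write(7)): arr=[16 7 11 10] head=2 tail=2 count=4
After op 10 (write(2)): arr=[16 7 2 10] head=3 tail=3 count=4

Answer: 10 16 7 2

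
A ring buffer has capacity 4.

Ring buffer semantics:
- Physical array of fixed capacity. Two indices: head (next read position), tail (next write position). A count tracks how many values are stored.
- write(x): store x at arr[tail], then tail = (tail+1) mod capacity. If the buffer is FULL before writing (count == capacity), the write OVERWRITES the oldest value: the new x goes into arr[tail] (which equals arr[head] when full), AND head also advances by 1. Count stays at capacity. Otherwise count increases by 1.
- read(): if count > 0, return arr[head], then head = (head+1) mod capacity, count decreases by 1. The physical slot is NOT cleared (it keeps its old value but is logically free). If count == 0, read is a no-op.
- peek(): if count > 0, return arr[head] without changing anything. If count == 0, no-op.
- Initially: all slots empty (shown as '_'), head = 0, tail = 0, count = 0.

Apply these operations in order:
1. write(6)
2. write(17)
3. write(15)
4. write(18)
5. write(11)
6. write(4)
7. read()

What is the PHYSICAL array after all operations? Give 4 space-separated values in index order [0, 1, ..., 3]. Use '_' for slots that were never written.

After op 1 (write(6)): arr=[6 _ _ _] head=0 tail=1 count=1
After op 2 (write(17)): arr=[6 17 _ _] head=0 tail=2 count=2
After op 3 (write(15)): arr=[6 17 15 _] head=0 tail=3 count=3
After op 4 (write(18)): arr=[6 17 15 18] head=0 tail=0 count=4
After op 5 (write(11)): arr=[11 17 15 18] head=1 tail=1 count=4
After op 6 (write(4)): arr=[11 4 15 18] head=2 tail=2 count=4
After op 7 (read()): arr=[11 4 15 18] head=3 tail=2 count=3

Answer: 11 4 15 18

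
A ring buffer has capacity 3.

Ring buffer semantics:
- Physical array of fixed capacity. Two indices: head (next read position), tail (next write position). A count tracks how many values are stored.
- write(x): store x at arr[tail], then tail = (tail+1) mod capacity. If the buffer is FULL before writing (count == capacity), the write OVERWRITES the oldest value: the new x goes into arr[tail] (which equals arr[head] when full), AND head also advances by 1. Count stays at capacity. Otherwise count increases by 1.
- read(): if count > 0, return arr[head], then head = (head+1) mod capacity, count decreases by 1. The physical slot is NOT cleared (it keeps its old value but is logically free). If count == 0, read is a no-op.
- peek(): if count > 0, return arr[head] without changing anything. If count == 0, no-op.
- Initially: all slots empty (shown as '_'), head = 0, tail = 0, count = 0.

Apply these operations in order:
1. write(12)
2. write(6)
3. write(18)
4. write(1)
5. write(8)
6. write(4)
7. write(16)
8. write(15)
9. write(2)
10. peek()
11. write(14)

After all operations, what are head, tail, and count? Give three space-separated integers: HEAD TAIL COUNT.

After op 1 (write(12)): arr=[12 _ _] head=0 tail=1 count=1
After op 2 (write(6)): arr=[12 6 _] head=0 tail=2 count=2
After op 3 (write(18)): arr=[12 6 18] head=0 tail=0 count=3
After op 4 (write(1)): arr=[1 6 18] head=1 tail=1 count=3
After op 5 (write(8)): arr=[1 8 18] head=2 tail=2 count=3
After op 6 (write(4)): arr=[1 8 4] head=0 tail=0 count=3
After op 7 (write(16)): arr=[16 8 4] head=1 tail=1 count=3
After op 8 (write(15)): arr=[16 15 4] head=2 tail=2 count=3
After op 9 (write(2)): arr=[16 15 2] head=0 tail=0 count=3
After op 10 (peek()): arr=[16 15 2] head=0 tail=0 count=3
After op 11 (write(14)): arr=[14 15 2] head=1 tail=1 count=3

Answer: 1 1 3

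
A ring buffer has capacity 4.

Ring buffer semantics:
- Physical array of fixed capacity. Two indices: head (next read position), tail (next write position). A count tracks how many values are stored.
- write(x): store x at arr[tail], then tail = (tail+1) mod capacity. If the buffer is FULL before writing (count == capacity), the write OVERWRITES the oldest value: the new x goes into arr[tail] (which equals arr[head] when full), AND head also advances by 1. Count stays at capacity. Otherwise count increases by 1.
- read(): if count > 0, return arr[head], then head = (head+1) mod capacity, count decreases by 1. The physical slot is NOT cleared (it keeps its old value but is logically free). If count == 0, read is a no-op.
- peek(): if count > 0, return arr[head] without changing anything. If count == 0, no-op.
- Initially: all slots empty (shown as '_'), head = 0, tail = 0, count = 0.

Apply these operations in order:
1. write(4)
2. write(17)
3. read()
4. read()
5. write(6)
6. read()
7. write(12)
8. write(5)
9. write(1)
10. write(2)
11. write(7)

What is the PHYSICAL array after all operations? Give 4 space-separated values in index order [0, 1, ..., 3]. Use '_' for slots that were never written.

After op 1 (write(4)): arr=[4 _ _ _] head=0 tail=1 count=1
After op 2 (write(17)): arr=[4 17 _ _] head=0 tail=2 count=2
After op 3 (read()): arr=[4 17 _ _] head=1 tail=2 count=1
After op 4 (read()): arr=[4 17 _ _] head=2 tail=2 count=0
After op 5 (write(6)): arr=[4 17 6 _] head=2 tail=3 count=1
After op 6 (read()): arr=[4 17 6 _] head=3 tail=3 count=0
After op 7 (write(12)): arr=[4 17 6 12] head=3 tail=0 count=1
After op 8 (write(5)): arr=[5 17 6 12] head=3 tail=1 count=2
After op 9 (write(1)): arr=[5 1 6 12] head=3 tail=2 count=3
After op 10 (write(2)): arr=[5 1 2 12] head=3 tail=3 count=4
After op 11 (write(7)): arr=[5 1 2 7] head=0 tail=0 count=4

Answer: 5 1 2 7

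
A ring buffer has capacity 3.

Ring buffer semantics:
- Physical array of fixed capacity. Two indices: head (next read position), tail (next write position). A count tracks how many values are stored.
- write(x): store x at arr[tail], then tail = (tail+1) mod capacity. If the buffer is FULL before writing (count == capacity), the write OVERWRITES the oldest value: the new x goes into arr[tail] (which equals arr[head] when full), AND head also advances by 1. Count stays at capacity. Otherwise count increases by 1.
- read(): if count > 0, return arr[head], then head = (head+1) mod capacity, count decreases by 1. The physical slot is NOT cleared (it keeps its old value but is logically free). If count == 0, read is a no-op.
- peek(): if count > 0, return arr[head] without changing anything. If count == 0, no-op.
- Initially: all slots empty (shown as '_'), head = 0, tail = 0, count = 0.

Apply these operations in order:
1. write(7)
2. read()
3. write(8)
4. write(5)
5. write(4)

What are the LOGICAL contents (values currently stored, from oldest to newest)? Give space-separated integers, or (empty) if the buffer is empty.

Answer: 8 5 4

Derivation:
After op 1 (write(7)): arr=[7 _ _] head=0 tail=1 count=1
After op 2 (read()): arr=[7 _ _] head=1 tail=1 count=0
After op 3 (write(8)): arr=[7 8 _] head=1 tail=2 count=1
After op 4 (write(5)): arr=[7 8 5] head=1 tail=0 count=2
After op 5 (write(4)): arr=[4 8 5] head=1 tail=1 count=3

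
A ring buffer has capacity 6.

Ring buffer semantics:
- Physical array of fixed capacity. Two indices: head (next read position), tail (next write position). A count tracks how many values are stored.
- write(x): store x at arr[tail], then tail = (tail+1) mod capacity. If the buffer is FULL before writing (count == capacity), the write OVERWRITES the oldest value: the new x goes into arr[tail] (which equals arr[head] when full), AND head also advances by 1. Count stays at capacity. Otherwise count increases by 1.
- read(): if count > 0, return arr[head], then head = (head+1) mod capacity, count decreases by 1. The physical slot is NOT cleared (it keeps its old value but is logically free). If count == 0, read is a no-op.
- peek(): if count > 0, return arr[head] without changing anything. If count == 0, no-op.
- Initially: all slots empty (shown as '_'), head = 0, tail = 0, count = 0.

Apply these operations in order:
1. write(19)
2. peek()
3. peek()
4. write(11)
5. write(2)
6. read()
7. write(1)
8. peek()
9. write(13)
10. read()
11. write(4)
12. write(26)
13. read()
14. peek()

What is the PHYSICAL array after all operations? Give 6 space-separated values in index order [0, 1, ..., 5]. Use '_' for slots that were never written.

After op 1 (write(19)): arr=[19 _ _ _ _ _] head=0 tail=1 count=1
After op 2 (peek()): arr=[19 _ _ _ _ _] head=0 tail=1 count=1
After op 3 (peek()): arr=[19 _ _ _ _ _] head=0 tail=1 count=1
After op 4 (write(11)): arr=[19 11 _ _ _ _] head=0 tail=2 count=2
After op 5 (write(2)): arr=[19 11 2 _ _ _] head=0 tail=3 count=3
After op 6 (read()): arr=[19 11 2 _ _ _] head=1 tail=3 count=2
After op 7 (write(1)): arr=[19 11 2 1 _ _] head=1 tail=4 count=3
After op 8 (peek()): arr=[19 11 2 1 _ _] head=1 tail=4 count=3
After op 9 (write(13)): arr=[19 11 2 1 13 _] head=1 tail=5 count=4
After op 10 (read()): arr=[19 11 2 1 13 _] head=2 tail=5 count=3
After op 11 (write(4)): arr=[19 11 2 1 13 4] head=2 tail=0 count=4
After op 12 (write(26)): arr=[26 11 2 1 13 4] head=2 tail=1 count=5
After op 13 (read()): arr=[26 11 2 1 13 4] head=3 tail=1 count=4
After op 14 (peek()): arr=[26 11 2 1 13 4] head=3 tail=1 count=4

Answer: 26 11 2 1 13 4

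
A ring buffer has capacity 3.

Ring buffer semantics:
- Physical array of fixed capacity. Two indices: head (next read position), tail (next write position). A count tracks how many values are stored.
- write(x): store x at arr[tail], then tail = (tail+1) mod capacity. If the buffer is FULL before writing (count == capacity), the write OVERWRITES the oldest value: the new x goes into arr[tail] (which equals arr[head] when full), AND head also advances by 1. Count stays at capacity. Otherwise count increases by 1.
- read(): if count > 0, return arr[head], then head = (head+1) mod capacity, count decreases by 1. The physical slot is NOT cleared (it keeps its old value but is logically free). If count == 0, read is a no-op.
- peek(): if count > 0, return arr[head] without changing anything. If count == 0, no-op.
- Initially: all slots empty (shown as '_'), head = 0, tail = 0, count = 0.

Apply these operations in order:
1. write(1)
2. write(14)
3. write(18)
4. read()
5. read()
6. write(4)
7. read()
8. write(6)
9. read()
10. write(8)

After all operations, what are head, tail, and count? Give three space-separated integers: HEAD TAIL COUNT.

Answer: 1 0 2

Derivation:
After op 1 (write(1)): arr=[1 _ _] head=0 tail=1 count=1
After op 2 (write(14)): arr=[1 14 _] head=0 tail=2 count=2
After op 3 (write(18)): arr=[1 14 18] head=0 tail=0 count=3
After op 4 (read()): arr=[1 14 18] head=1 tail=0 count=2
After op 5 (read()): arr=[1 14 18] head=2 tail=0 count=1
After op 6 (write(4)): arr=[4 14 18] head=2 tail=1 count=2
After op 7 (read()): arr=[4 14 18] head=0 tail=1 count=1
After op 8 (write(6)): arr=[4 6 18] head=0 tail=2 count=2
After op 9 (read()): arr=[4 6 18] head=1 tail=2 count=1
After op 10 (write(8)): arr=[4 6 8] head=1 tail=0 count=2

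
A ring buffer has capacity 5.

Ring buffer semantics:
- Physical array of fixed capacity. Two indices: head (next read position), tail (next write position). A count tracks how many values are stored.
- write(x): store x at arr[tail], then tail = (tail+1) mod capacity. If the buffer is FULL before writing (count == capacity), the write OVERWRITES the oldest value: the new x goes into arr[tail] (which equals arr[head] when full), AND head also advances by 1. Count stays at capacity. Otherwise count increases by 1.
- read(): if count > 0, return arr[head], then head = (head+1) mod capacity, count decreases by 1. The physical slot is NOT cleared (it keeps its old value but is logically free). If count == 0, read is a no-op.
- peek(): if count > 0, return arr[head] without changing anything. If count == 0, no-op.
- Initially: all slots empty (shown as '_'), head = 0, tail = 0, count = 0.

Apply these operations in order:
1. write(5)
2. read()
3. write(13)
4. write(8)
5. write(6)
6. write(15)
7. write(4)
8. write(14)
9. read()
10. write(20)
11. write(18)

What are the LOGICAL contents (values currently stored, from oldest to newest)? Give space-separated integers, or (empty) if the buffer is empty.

After op 1 (write(5)): arr=[5 _ _ _ _] head=0 tail=1 count=1
After op 2 (read()): arr=[5 _ _ _ _] head=1 tail=1 count=0
After op 3 (write(13)): arr=[5 13 _ _ _] head=1 tail=2 count=1
After op 4 (write(8)): arr=[5 13 8 _ _] head=1 tail=3 count=2
After op 5 (write(6)): arr=[5 13 8 6 _] head=1 tail=4 count=3
After op 6 (write(15)): arr=[5 13 8 6 15] head=1 tail=0 count=4
After op 7 (write(4)): arr=[4 13 8 6 15] head=1 tail=1 count=5
After op 8 (write(14)): arr=[4 14 8 6 15] head=2 tail=2 count=5
After op 9 (read()): arr=[4 14 8 6 15] head=3 tail=2 count=4
After op 10 (write(20)): arr=[4 14 20 6 15] head=3 tail=3 count=5
After op 11 (write(18)): arr=[4 14 20 18 15] head=4 tail=4 count=5

Answer: 15 4 14 20 18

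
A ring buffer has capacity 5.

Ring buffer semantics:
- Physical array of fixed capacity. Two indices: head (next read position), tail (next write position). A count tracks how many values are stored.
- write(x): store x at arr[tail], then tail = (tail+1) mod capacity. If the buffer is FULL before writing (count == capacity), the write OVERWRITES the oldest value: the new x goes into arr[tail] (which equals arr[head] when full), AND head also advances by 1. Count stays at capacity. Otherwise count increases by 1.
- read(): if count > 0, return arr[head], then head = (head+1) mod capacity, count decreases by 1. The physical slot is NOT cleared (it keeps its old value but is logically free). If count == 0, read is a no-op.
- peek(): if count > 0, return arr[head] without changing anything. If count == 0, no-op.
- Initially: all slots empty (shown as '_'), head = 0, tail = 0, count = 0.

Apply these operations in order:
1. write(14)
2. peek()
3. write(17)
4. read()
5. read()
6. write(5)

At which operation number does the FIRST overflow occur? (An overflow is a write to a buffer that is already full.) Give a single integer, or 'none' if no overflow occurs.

After op 1 (write(14)): arr=[14 _ _ _ _] head=0 tail=1 count=1
After op 2 (peek()): arr=[14 _ _ _ _] head=0 tail=1 count=1
After op 3 (write(17)): arr=[14 17 _ _ _] head=0 tail=2 count=2
After op 4 (read()): arr=[14 17 _ _ _] head=1 tail=2 count=1
After op 5 (read()): arr=[14 17 _ _ _] head=2 tail=2 count=0
After op 6 (write(5)): arr=[14 17 5 _ _] head=2 tail=3 count=1

Answer: none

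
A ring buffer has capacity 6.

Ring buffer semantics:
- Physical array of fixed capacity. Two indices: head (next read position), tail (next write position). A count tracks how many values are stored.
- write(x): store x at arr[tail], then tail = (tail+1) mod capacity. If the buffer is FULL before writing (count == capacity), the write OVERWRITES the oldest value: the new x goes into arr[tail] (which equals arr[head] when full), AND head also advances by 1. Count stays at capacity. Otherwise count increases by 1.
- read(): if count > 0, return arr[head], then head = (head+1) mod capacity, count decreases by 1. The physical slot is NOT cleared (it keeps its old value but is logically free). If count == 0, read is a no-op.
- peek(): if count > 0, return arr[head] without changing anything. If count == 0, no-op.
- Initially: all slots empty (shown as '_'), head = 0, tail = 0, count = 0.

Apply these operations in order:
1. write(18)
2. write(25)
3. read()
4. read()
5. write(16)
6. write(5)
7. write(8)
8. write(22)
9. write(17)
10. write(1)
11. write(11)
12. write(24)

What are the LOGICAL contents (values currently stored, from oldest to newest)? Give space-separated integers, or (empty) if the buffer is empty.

After op 1 (write(18)): arr=[18 _ _ _ _ _] head=0 tail=1 count=1
After op 2 (write(25)): arr=[18 25 _ _ _ _] head=0 tail=2 count=2
After op 3 (read()): arr=[18 25 _ _ _ _] head=1 tail=2 count=1
After op 4 (read()): arr=[18 25 _ _ _ _] head=2 tail=2 count=0
After op 5 (write(16)): arr=[18 25 16 _ _ _] head=2 tail=3 count=1
After op 6 (write(5)): arr=[18 25 16 5 _ _] head=2 tail=4 count=2
After op 7 (write(8)): arr=[18 25 16 5 8 _] head=2 tail=5 count=3
After op 8 (write(22)): arr=[18 25 16 5 8 22] head=2 tail=0 count=4
After op 9 (write(17)): arr=[17 25 16 5 8 22] head=2 tail=1 count=5
After op 10 (write(1)): arr=[17 1 16 5 8 22] head=2 tail=2 count=6
After op 11 (write(11)): arr=[17 1 11 5 8 22] head=3 tail=3 count=6
After op 12 (write(24)): arr=[17 1 11 24 8 22] head=4 tail=4 count=6

Answer: 8 22 17 1 11 24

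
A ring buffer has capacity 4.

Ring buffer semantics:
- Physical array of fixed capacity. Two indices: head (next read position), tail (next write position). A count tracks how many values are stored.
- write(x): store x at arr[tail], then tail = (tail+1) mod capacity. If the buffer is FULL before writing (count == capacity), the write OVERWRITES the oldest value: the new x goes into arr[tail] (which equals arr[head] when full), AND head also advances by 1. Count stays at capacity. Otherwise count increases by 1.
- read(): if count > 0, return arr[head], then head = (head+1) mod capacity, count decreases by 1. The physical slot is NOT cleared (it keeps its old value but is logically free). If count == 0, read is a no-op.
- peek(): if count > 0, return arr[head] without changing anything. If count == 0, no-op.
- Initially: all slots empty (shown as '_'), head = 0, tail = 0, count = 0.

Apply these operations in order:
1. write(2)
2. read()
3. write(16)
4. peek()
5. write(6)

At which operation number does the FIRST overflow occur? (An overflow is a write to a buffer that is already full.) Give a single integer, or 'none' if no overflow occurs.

Answer: none

Derivation:
After op 1 (write(2)): arr=[2 _ _ _] head=0 tail=1 count=1
After op 2 (read()): arr=[2 _ _ _] head=1 tail=1 count=0
After op 3 (write(16)): arr=[2 16 _ _] head=1 tail=2 count=1
After op 4 (peek()): arr=[2 16 _ _] head=1 tail=2 count=1
After op 5 (write(6)): arr=[2 16 6 _] head=1 tail=3 count=2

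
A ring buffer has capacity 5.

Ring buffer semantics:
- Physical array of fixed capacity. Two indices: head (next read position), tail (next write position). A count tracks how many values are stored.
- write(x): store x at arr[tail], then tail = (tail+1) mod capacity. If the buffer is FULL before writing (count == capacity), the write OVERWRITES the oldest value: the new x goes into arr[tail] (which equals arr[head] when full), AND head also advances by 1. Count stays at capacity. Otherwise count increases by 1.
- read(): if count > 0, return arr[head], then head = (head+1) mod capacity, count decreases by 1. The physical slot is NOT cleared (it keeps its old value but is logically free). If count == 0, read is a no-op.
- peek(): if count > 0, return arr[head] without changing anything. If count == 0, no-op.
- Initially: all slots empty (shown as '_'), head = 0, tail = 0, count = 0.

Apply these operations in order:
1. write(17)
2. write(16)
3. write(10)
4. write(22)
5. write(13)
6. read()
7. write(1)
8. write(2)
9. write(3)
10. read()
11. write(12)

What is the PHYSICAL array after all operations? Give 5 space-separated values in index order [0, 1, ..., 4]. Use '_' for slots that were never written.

Answer: 1 2 3 12 13

Derivation:
After op 1 (write(17)): arr=[17 _ _ _ _] head=0 tail=1 count=1
After op 2 (write(16)): arr=[17 16 _ _ _] head=0 tail=2 count=2
After op 3 (write(10)): arr=[17 16 10 _ _] head=0 tail=3 count=3
After op 4 (write(22)): arr=[17 16 10 22 _] head=0 tail=4 count=4
After op 5 (write(13)): arr=[17 16 10 22 13] head=0 tail=0 count=5
After op 6 (read()): arr=[17 16 10 22 13] head=1 tail=0 count=4
After op 7 (write(1)): arr=[1 16 10 22 13] head=1 tail=1 count=5
After op 8 (write(2)): arr=[1 2 10 22 13] head=2 tail=2 count=5
After op 9 (write(3)): arr=[1 2 3 22 13] head=3 tail=3 count=5
After op 10 (read()): arr=[1 2 3 22 13] head=4 tail=3 count=4
After op 11 (write(12)): arr=[1 2 3 12 13] head=4 tail=4 count=5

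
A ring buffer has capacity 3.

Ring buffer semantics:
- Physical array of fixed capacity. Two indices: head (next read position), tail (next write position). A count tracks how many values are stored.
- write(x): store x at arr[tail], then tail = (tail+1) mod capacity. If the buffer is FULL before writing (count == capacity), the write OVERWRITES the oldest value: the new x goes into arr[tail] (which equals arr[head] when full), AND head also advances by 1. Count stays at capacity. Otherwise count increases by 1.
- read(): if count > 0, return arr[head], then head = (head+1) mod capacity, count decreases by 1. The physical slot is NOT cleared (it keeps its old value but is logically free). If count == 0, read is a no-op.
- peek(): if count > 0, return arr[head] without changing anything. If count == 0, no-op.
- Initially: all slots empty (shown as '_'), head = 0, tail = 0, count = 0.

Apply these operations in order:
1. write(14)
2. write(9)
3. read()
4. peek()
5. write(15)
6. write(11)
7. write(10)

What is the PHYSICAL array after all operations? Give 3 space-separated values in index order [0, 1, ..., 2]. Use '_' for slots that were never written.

Answer: 11 10 15

Derivation:
After op 1 (write(14)): arr=[14 _ _] head=0 tail=1 count=1
After op 2 (write(9)): arr=[14 9 _] head=0 tail=2 count=2
After op 3 (read()): arr=[14 9 _] head=1 tail=2 count=1
After op 4 (peek()): arr=[14 9 _] head=1 tail=2 count=1
After op 5 (write(15)): arr=[14 9 15] head=1 tail=0 count=2
After op 6 (write(11)): arr=[11 9 15] head=1 tail=1 count=3
After op 7 (write(10)): arr=[11 10 15] head=2 tail=2 count=3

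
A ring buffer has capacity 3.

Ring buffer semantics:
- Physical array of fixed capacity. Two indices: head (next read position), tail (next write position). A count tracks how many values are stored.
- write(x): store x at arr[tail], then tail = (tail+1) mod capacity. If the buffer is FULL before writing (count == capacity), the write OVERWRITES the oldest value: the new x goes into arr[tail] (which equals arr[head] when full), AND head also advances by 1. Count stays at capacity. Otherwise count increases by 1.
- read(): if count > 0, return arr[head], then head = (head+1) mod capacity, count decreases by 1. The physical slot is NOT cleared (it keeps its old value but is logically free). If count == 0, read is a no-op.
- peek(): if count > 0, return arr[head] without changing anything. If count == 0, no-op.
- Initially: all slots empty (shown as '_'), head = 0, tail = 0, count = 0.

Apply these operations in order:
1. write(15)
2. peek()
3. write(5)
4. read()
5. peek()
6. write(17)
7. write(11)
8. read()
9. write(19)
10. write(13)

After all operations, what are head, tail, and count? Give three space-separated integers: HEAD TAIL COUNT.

Answer: 0 0 3

Derivation:
After op 1 (write(15)): arr=[15 _ _] head=0 tail=1 count=1
After op 2 (peek()): arr=[15 _ _] head=0 tail=1 count=1
After op 3 (write(5)): arr=[15 5 _] head=0 tail=2 count=2
After op 4 (read()): arr=[15 5 _] head=1 tail=2 count=1
After op 5 (peek()): arr=[15 5 _] head=1 tail=2 count=1
After op 6 (write(17)): arr=[15 5 17] head=1 tail=0 count=2
After op 7 (write(11)): arr=[11 5 17] head=1 tail=1 count=3
After op 8 (read()): arr=[11 5 17] head=2 tail=1 count=2
After op 9 (write(19)): arr=[11 19 17] head=2 tail=2 count=3
After op 10 (write(13)): arr=[11 19 13] head=0 tail=0 count=3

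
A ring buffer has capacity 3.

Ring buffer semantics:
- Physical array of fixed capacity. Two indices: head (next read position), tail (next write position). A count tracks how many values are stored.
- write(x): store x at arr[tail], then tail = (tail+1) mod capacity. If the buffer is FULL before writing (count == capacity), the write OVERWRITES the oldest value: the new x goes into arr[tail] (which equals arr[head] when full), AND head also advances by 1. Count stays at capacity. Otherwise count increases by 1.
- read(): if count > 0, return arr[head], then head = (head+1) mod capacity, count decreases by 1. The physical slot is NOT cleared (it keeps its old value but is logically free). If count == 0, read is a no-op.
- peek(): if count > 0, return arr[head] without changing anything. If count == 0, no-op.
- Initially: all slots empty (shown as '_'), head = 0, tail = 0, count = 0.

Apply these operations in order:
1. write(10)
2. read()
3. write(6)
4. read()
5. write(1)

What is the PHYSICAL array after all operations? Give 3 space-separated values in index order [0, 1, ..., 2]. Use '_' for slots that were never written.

Answer: 10 6 1

Derivation:
After op 1 (write(10)): arr=[10 _ _] head=0 tail=1 count=1
After op 2 (read()): arr=[10 _ _] head=1 tail=1 count=0
After op 3 (write(6)): arr=[10 6 _] head=1 tail=2 count=1
After op 4 (read()): arr=[10 6 _] head=2 tail=2 count=0
After op 5 (write(1)): arr=[10 6 1] head=2 tail=0 count=1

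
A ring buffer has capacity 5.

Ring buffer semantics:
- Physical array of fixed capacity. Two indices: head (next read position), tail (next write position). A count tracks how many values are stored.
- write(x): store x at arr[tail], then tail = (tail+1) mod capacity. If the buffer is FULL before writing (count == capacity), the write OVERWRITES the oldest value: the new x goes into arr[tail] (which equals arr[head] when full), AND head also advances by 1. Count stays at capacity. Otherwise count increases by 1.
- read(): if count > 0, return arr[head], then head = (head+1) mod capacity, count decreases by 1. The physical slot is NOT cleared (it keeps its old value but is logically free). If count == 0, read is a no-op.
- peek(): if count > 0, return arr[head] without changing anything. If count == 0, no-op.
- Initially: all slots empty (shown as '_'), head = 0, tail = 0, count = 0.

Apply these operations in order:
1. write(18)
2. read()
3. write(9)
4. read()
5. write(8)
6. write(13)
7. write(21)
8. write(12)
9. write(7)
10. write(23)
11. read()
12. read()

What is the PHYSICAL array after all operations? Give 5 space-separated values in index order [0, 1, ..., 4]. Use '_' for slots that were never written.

Answer: 12 7 23 13 21

Derivation:
After op 1 (write(18)): arr=[18 _ _ _ _] head=0 tail=1 count=1
After op 2 (read()): arr=[18 _ _ _ _] head=1 tail=1 count=0
After op 3 (write(9)): arr=[18 9 _ _ _] head=1 tail=2 count=1
After op 4 (read()): arr=[18 9 _ _ _] head=2 tail=2 count=0
After op 5 (write(8)): arr=[18 9 8 _ _] head=2 tail=3 count=1
After op 6 (write(13)): arr=[18 9 8 13 _] head=2 tail=4 count=2
After op 7 (write(21)): arr=[18 9 8 13 21] head=2 tail=0 count=3
After op 8 (write(12)): arr=[12 9 8 13 21] head=2 tail=1 count=4
After op 9 (write(7)): arr=[12 7 8 13 21] head=2 tail=2 count=5
After op 10 (write(23)): arr=[12 7 23 13 21] head=3 tail=3 count=5
After op 11 (read()): arr=[12 7 23 13 21] head=4 tail=3 count=4
After op 12 (read()): arr=[12 7 23 13 21] head=0 tail=3 count=3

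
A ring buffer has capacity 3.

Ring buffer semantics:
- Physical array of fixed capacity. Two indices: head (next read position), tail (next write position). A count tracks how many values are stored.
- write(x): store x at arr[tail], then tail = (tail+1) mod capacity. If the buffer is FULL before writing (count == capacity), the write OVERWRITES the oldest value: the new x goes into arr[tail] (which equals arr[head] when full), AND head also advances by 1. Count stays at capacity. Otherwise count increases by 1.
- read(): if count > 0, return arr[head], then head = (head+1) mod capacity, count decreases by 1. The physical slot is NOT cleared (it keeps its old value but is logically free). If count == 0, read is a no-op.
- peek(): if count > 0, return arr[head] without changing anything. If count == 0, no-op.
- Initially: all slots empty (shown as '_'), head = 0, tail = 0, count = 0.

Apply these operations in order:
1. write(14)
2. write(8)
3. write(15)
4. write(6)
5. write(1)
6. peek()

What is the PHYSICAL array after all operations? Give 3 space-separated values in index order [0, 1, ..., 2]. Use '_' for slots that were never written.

Answer: 6 1 15

Derivation:
After op 1 (write(14)): arr=[14 _ _] head=0 tail=1 count=1
After op 2 (write(8)): arr=[14 8 _] head=0 tail=2 count=2
After op 3 (write(15)): arr=[14 8 15] head=0 tail=0 count=3
After op 4 (write(6)): arr=[6 8 15] head=1 tail=1 count=3
After op 5 (write(1)): arr=[6 1 15] head=2 tail=2 count=3
After op 6 (peek()): arr=[6 1 15] head=2 tail=2 count=3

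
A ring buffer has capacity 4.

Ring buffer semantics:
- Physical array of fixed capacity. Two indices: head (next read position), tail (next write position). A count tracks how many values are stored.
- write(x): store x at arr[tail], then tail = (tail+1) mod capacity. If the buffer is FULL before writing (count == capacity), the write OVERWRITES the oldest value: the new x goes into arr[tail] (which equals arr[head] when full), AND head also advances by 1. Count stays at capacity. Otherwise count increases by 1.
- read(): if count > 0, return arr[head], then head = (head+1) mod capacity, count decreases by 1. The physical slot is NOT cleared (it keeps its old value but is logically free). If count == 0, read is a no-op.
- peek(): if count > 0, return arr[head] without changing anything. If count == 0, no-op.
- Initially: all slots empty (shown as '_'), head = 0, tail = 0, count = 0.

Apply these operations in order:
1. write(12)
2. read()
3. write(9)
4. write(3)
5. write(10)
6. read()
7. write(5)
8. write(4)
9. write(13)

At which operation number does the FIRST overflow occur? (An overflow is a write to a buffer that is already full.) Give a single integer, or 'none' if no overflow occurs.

After op 1 (write(12)): arr=[12 _ _ _] head=0 tail=1 count=1
After op 2 (read()): arr=[12 _ _ _] head=1 tail=1 count=0
After op 3 (write(9)): arr=[12 9 _ _] head=1 tail=2 count=1
After op 4 (write(3)): arr=[12 9 3 _] head=1 tail=3 count=2
After op 5 (write(10)): arr=[12 9 3 10] head=1 tail=0 count=3
After op 6 (read()): arr=[12 9 3 10] head=2 tail=0 count=2
After op 7 (write(5)): arr=[5 9 3 10] head=2 tail=1 count=3
After op 8 (write(4)): arr=[5 4 3 10] head=2 tail=2 count=4
After op 9 (write(13)): arr=[5 4 13 10] head=3 tail=3 count=4

Answer: 9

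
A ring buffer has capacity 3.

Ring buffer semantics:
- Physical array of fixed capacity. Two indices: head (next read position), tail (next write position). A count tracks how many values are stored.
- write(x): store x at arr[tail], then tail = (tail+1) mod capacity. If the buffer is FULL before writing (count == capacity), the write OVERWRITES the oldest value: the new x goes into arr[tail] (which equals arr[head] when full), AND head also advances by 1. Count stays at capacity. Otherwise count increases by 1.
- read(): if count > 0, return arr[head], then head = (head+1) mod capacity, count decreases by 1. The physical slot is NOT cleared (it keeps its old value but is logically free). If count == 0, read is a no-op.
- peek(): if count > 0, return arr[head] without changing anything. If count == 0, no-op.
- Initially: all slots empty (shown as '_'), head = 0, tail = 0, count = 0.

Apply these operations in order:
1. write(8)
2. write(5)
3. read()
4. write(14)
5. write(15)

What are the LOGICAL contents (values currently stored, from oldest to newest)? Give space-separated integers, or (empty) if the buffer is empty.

Answer: 5 14 15

Derivation:
After op 1 (write(8)): arr=[8 _ _] head=0 tail=1 count=1
After op 2 (write(5)): arr=[8 5 _] head=0 tail=2 count=2
After op 3 (read()): arr=[8 5 _] head=1 tail=2 count=1
After op 4 (write(14)): arr=[8 5 14] head=1 tail=0 count=2
After op 5 (write(15)): arr=[15 5 14] head=1 tail=1 count=3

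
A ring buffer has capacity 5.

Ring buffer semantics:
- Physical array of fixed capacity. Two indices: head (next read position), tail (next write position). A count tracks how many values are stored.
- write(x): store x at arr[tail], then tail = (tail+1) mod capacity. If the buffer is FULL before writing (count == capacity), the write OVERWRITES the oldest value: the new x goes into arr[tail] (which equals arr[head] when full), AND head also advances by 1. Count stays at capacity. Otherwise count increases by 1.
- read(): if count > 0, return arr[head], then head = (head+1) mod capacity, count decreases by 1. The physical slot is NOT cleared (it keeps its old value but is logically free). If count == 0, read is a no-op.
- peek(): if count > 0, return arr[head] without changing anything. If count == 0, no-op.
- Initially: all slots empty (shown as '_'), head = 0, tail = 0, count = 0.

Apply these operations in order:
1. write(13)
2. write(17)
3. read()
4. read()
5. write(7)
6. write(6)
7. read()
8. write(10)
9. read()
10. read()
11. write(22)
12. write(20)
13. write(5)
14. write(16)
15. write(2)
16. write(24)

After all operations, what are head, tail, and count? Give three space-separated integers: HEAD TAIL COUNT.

Answer: 1 1 5

Derivation:
After op 1 (write(13)): arr=[13 _ _ _ _] head=0 tail=1 count=1
After op 2 (write(17)): arr=[13 17 _ _ _] head=0 tail=2 count=2
After op 3 (read()): arr=[13 17 _ _ _] head=1 tail=2 count=1
After op 4 (read()): arr=[13 17 _ _ _] head=2 tail=2 count=0
After op 5 (write(7)): arr=[13 17 7 _ _] head=2 tail=3 count=1
After op 6 (write(6)): arr=[13 17 7 6 _] head=2 tail=4 count=2
After op 7 (read()): arr=[13 17 7 6 _] head=3 tail=4 count=1
After op 8 (write(10)): arr=[13 17 7 6 10] head=3 tail=0 count=2
After op 9 (read()): arr=[13 17 7 6 10] head=4 tail=0 count=1
After op 10 (read()): arr=[13 17 7 6 10] head=0 tail=0 count=0
After op 11 (write(22)): arr=[22 17 7 6 10] head=0 tail=1 count=1
After op 12 (write(20)): arr=[22 20 7 6 10] head=0 tail=2 count=2
After op 13 (write(5)): arr=[22 20 5 6 10] head=0 tail=3 count=3
After op 14 (write(16)): arr=[22 20 5 16 10] head=0 tail=4 count=4
After op 15 (write(2)): arr=[22 20 5 16 2] head=0 tail=0 count=5
After op 16 (write(24)): arr=[24 20 5 16 2] head=1 tail=1 count=5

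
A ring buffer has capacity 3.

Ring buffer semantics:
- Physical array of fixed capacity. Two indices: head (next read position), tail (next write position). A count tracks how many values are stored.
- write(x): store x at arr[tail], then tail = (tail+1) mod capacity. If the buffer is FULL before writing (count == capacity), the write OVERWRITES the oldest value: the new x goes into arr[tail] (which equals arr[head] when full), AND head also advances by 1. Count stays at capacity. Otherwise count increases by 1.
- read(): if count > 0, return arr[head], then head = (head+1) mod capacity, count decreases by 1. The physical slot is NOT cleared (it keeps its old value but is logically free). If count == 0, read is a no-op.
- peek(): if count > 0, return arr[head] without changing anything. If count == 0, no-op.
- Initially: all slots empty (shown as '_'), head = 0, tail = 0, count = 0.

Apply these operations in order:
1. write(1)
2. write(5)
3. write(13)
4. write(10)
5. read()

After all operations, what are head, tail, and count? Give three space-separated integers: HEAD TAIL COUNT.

Answer: 2 1 2

Derivation:
After op 1 (write(1)): arr=[1 _ _] head=0 tail=1 count=1
After op 2 (write(5)): arr=[1 5 _] head=0 tail=2 count=2
After op 3 (write(13)): arr=[1 5 13] head=0 tail=0 count=3
After op 4 (write(10)): arr=[10 5 13] head=1 tail=1 count=3
After op 5 (read()): arr=[10 5 13] head=2 tail=1 count=2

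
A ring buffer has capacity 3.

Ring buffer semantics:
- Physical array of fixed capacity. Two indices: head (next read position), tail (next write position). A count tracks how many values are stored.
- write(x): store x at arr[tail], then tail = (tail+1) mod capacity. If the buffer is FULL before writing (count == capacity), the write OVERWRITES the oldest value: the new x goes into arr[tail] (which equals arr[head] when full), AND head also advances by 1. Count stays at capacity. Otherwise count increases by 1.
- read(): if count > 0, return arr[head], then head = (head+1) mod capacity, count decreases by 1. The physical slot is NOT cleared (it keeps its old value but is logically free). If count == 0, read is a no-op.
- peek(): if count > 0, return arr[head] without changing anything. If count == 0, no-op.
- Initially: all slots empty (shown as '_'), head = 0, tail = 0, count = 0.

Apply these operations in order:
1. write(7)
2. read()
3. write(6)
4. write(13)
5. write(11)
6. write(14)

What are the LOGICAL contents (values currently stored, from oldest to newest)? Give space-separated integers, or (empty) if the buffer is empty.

After op 1 (write(7)): arr=[7 _ _] head=0 tail=1 count=1
After op 2 (read()): arr=[7 _ _] head=1 tail=1 count=0
After op 3 (write(6)): arr=[7 6 _] head=1 tail=2 count=1
After op 4 (write(13)): arr=[7 6 13] head=1 tail=0 count=2
After op 5 (write(11)): arr=[11 6 13] head=1 tail=1 count=3
After op 6 (write(14)): arr=[11 14 13] head=2 tail=2 count=3

Answer: 13 11 14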